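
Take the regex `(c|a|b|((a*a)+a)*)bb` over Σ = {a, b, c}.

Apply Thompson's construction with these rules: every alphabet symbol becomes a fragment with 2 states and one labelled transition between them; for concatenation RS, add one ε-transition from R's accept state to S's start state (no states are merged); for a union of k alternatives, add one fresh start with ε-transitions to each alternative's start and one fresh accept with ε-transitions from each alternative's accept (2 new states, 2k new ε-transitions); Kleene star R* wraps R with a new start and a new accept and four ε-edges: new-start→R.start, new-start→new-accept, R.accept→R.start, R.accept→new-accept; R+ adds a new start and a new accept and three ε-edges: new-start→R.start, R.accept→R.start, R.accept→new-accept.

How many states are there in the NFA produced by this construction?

24

Recursing over subexpressions:
Each of the 8 symbol leaves contributes a 2-state fragment.
  a* — 4 states
  a*a — 6 states
  (a*a)+ — 8 states
  (a*a)+a — 10 states
  ((a*a)+a)* — 12 states
  c|a|b|((a*a)+a)* — 20 states
  (c|a|b|((a*a)+a)*)bb — 24 states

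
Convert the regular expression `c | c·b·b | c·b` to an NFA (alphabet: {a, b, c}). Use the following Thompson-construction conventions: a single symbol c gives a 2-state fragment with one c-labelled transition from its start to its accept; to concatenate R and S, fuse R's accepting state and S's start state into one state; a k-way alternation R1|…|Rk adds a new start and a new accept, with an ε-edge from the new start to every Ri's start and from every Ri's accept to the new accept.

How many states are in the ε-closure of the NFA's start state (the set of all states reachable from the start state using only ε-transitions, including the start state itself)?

4

Compute the ε-closure size of each fragment's start state recursively; a symbol fragment's start has no outgoing ε-edge, so its closure is just itself (size 1).
  c·b·b → |ε-closure| equals the left operand's closure size = 1 (its accept is not ε-reachable, so the closure stops there)
  c·b → |ε-closure| equals the left operand's closure size = 1 (its accept is not ε-reachable, so the closure stops there)
  c | c·b·b | c·b → |ε-closure| = 1 + 1 + 1 + 1 = 4 (the new accept is not ε-reachable since no branch accepts ε)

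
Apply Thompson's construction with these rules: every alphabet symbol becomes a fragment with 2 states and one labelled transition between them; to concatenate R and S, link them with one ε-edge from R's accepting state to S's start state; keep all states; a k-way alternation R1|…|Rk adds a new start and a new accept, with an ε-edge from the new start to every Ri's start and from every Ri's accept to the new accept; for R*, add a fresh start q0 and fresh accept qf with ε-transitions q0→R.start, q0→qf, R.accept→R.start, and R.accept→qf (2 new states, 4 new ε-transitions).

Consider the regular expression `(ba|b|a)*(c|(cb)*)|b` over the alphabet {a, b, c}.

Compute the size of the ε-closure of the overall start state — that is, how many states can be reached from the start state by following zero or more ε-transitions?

15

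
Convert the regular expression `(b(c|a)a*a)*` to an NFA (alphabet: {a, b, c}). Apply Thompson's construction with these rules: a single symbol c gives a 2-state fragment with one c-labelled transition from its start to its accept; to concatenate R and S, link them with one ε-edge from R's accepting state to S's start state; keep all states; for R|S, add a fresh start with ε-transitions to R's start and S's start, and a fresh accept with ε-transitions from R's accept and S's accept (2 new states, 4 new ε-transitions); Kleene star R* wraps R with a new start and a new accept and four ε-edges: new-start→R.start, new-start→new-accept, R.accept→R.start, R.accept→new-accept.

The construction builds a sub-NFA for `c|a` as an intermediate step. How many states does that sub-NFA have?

Fragment for `c|a`:
Each of the 2 symbol leaves contributes a 2-state fragment.
  c|a — 6 states

6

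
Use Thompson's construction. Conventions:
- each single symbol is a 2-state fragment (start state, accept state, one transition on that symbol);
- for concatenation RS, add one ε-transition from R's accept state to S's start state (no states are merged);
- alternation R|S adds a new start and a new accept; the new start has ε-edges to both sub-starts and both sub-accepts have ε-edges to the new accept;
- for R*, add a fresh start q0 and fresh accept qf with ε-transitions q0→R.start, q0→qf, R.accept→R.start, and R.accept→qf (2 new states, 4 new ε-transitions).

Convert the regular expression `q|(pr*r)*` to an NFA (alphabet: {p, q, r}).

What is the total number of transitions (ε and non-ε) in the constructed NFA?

Recursing over subexpressions:
Each of the 4 symbol leaves contributes 1 transition (1 symbol, 0 ε).
  r* → 5 transitions (1 symbol, 4 ε)
  pr*r → 9 transitions (3 symbol, 6 ε)
  (pr*r)* → 13 transitions (3 symbol, 10 ε)
  q|(pr*r)* → 18 transitions (4 symbol, 14 ε)

18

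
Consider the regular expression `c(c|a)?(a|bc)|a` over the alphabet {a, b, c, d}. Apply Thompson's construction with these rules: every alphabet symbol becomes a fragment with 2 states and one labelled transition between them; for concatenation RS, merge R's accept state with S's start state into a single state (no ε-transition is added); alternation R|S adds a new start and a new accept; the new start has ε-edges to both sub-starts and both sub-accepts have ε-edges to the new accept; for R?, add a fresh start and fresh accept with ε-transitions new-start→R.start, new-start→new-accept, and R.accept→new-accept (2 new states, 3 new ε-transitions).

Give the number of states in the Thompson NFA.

19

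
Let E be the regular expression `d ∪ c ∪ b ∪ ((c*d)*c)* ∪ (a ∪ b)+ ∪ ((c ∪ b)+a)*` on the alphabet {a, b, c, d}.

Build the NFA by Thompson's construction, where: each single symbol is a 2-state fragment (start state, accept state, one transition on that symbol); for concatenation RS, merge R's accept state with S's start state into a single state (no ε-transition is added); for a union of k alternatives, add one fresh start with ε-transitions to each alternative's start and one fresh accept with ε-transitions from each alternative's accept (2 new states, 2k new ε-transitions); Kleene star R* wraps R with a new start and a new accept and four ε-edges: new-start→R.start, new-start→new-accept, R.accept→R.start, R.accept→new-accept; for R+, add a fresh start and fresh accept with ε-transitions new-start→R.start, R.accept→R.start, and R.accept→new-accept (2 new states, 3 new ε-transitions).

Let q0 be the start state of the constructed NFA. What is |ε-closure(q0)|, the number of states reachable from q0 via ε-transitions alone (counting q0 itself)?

Work bottom-up. For each fragment F, track |ε-closure(F.start)| and whether F's accept lies in that closure (i.e. whether F accepts ε). A single-symbol fragment has closure size 1 and does not accept ε.
  c* → new start has ε-edges to the inner start and to the new accept, so C = 2 + 1 = 3
  c*d → C = 3 + (1−1) = 3 (closure spills across the concat boundary because the left factor accepts ε)
  (c*d)* → the star's fresh start ε-reaches both the body's start and the fresh accept: C = 2 + 3 = 5
  (c*d)*c → C = 5 + (1−1) = 5 (closure spills across the concat boundary because the left factor accepts ε)
  ((c*d)*c)* → C = 1 (new start) + 5 (body) + 1 (new accept) = 7
  a ∪ b → new start ε-reaches every alternative's start; none of them accept ε, so the new accept is not reached: C = 1 + 1 + 1 = 3
  (a ∪ b)+ → C = 1 + 3 = 4 (the body doesn't accept ε, so the new accept is not reached)
  c ∪ b → C = 1 + 1 + 1 = 3 (the new accept is not ε-reachable since no branch accepts ε)
  (c ∪ b)+ → new start ε-reaches only the body's start; the new accept needs a symbol first: C = 1 + 3 = 4
  (c ∪ b)+a → C equals the left operand's closure size = 4 (its accept is not ε-reachable, so the closure stops there)
  ((c ∪ b)+a)* → new start has ε-edges to the inner start and to the new accept, so C = 2 + 4 = 6
  d ∪ c ∪ b ∪ ((c*d)*c)* ∪ (a ∪ b)+ ∪ ((c ∪ b)+a)* → C = 1 (new start) + (1 + 1 + 1 + 7 + 4 + 6) + 1 (new accept, since some branch ε-reaches its own accept) = 22

22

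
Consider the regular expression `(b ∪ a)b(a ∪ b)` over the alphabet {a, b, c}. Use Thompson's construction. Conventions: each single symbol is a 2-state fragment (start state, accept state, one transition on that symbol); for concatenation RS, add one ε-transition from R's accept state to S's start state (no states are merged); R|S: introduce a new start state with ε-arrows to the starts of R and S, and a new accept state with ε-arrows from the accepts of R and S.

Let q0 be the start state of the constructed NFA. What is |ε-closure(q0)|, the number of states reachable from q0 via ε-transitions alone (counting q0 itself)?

Work bottom-up. For each fragment F, track |ε-closure(F.start)| and whether F's accept lies in that closure (i.e. whether F accepts ε). A single-symbol fragment has closure size 1 and does not accept ε.
  b ∪ a → C = 1 + 1 + 1 = 3 (the new accept is not ε-reachable since no branch accepts ε)
  a ∪ b → C = 1 + 1 + 1 = 3 (the new accept is not ε-reachable since no branch accepts ε)
  (b ∪ a)b(a ∪ b) → same as the first factor's closure: C = 3

3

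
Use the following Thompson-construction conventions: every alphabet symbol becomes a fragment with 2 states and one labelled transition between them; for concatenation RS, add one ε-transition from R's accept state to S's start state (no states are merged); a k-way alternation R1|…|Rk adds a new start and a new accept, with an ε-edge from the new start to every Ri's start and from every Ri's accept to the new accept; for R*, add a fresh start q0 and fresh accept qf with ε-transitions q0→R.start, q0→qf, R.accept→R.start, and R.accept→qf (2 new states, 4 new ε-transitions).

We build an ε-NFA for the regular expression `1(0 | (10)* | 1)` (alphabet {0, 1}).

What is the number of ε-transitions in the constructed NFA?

12

Recursing over subexpressions:
Each of the 5 symbol leaves contributes 0 ε-transitions.
  10 — 1 ε-transition
  (10)* — 5 ε-transitions
  0 | (10)* | 1 — 11 ε-transitions
  1(0 | (10)* | 1) — 12 ε-transitions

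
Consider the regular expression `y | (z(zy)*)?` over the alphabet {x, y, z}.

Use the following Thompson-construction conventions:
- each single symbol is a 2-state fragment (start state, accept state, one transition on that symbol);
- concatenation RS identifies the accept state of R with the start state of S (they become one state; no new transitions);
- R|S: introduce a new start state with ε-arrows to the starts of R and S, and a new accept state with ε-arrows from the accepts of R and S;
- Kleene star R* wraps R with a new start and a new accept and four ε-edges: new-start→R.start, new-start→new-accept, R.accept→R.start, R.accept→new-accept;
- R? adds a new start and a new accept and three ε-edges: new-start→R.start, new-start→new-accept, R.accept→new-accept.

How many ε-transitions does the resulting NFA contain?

Bottom-up over the parse tree:
Each of the 4 symbol leaves contributes 0 ε-transitions.
  zy — 0 ε-transitions
  (zy)* — 4 ε-transitions
  z(zy)* — 4 ε-transitions
  (z(zy)*)? — 7 ε-transitions
  y | (z(zy)*)? — 11 ε-transitions

11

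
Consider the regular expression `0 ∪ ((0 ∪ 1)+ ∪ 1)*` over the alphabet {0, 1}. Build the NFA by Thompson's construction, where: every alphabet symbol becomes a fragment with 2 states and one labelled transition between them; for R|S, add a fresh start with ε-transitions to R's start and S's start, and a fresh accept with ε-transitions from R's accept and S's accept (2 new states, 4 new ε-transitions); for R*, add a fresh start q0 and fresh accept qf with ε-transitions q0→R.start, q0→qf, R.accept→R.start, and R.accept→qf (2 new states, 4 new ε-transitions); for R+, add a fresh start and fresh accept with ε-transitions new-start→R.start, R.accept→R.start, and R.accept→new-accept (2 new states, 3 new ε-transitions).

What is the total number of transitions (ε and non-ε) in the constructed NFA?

23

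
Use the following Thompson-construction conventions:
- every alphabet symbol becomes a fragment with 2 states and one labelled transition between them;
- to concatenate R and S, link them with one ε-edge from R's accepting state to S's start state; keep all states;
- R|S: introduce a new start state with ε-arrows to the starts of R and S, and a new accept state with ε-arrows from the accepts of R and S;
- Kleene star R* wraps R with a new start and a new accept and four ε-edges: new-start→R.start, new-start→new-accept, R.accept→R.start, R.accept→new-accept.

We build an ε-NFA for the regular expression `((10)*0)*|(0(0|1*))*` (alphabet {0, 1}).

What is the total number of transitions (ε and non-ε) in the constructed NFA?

Bottom-up over the parse tree:
Each of the 6 symbol leaves contributes 1 transition (1 symbol, 0 ε).
  10 — 3 transitions (2 symbol, 1 ε)
  (10)* — 7 transitions (2 symbol, 5 ε)
  (10)*0 — 9 transitions (3 symbol, 6 ε)
  ((10)*0)* — 13 transitions (3 symbol, 10 ε)
  1* — 5 transitions (1 symbol, 4 ε)
  0|1* — 10 transitions (2 symbol, 8 ε)
  0(0|1*) — 12 transitions (3 symbol, 9 ε)
  (0(0|1*))* — 16 transitions (3 symbol, 13 ε)
  ((10)*0)*|(0(0|1*))* — 33 transitions (6 symbol, 27 ε)

33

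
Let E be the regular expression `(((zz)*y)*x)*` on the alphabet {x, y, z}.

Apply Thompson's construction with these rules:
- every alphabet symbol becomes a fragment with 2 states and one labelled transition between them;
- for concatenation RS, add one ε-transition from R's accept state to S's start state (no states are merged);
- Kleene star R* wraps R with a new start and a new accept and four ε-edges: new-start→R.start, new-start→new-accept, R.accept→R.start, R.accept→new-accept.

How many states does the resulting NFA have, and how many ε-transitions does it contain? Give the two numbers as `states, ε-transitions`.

Per subexpression:
Each of the 4 symbol leaves contributes 2 states and 0 ε-transitions.
  zz — 4 states, 1 ε-transition
  (zz)* — 6 states, 5 ε-transitions
  (zz)*y — 8 states, 6 ε-transitions
  ((zz)*y)* — 10 states, 10 ε-transitions
  ((zz)*y)*x — 12 states, 11 ε-transitions
  (((zz)*y)*x)* — 14 states, 15 ε-transitions

14, 15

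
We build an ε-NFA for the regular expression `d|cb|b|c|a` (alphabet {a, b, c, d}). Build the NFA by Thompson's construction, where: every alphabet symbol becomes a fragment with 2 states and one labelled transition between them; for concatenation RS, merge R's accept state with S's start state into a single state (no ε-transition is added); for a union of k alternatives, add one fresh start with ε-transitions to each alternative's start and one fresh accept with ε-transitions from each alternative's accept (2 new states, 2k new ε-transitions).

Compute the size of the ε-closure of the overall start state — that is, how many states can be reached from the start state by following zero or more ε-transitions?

6

Let C(F) = |ε-closure(F.start)| within fragment F, and note whether F accepts ε. Symbol fragments have C = 1 and do not accept ε. Then:
  cb — C equals the left operand's closure size = 1 (its accept is not ε-reachable, so the closure stops there)
  d|cb|b|c|a — C = 1 + 1 + 1 + 1 + 1 + 1 = 6 (the new accept is not ε-reachable since no branch accepts ε)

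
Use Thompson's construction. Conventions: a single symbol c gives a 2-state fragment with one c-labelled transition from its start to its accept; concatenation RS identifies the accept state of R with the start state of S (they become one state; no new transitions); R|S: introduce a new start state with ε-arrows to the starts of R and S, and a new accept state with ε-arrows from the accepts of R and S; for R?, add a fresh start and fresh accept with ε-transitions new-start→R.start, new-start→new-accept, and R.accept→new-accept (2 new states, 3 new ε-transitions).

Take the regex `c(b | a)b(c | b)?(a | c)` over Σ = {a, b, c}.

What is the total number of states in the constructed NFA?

Per subexpression:
Each of the 8 symbol leaves contributes a 2-state fragment.
  b | a → 6 states
  c | b → 6 states
  (c | b)? → 8 states
  a | c → 6 states
  c(b | a)b(c | b)?(a | c) → 20 states

20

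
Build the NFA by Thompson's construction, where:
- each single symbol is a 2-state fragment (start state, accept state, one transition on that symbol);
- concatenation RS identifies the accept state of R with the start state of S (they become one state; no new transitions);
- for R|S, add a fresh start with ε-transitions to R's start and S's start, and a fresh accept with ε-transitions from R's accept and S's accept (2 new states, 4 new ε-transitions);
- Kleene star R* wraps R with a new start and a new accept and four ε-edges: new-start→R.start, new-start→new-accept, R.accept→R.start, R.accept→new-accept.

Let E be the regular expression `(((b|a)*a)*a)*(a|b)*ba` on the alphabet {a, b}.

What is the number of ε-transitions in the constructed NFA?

24

Per subexpression:
Each of the 8 symbol leaves contributes 0 ε-transitions.
  b|a — 4 ε-transitions
  (b|a)* — 8 ε-transitions
  (b|a)*a — 8 ε-transitions
  ((b|a)*a)* — 12 ε-transitions
  ((b|a)*a)*a — 12 ε-transitions
  (((b|a)*a)*a)* — 16 ε-transitions
  a|b — 4 ε-transitions
  (a|b)* — 8 ε-transitions
  (((b|a)*a)*a)*(a|b)*ba — 24 ε-transitions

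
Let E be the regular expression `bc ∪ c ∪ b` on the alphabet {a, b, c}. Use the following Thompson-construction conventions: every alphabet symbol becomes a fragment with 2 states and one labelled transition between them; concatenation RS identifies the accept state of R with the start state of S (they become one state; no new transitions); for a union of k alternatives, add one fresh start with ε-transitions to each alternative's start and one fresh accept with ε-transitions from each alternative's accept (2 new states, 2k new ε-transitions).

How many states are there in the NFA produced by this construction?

Building bottom-up:
Each of the 4 symbol leaves contributes a 2-state fragment.
  bc — 3 states
  bc ∪ c ∪ b — 9 states

9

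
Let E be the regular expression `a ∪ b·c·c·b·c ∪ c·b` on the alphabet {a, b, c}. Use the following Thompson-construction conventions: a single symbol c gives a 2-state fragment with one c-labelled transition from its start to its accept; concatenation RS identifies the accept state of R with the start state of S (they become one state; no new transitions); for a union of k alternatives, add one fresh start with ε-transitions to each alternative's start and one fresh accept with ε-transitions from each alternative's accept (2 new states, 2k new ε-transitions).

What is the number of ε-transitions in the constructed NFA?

Bottom-up over the parse tree:
Each of the 8 symbol leaves contributes 0 ε-transitions.
  b·c·c·b·c : 0 ε-transitions
  c·b : 0 ε-transitions
  a ∪ b·c·c·b·c ∪ c·b : 6 ε-transitions

6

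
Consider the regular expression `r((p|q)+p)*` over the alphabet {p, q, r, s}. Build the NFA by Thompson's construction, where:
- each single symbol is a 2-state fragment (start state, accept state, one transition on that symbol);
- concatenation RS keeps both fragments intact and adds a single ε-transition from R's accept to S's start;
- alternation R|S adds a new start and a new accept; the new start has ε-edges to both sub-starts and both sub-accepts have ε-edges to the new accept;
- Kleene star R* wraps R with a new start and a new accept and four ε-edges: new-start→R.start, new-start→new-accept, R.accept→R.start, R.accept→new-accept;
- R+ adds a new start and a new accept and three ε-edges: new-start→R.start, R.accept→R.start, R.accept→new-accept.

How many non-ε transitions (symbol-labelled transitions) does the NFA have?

4

By structural recursion:
Each of the 4 symbol leaves contributes exactly 1 symbol transition.
  p|q = 2 symbol transitions
  (p|q)+ = 2 symbol transitions
  (p|q)+p = 3 symbol transitions
  ((p|q)+p)* = 3 symbol transitions
  r((p|q)+p)* = 4 symbol transitions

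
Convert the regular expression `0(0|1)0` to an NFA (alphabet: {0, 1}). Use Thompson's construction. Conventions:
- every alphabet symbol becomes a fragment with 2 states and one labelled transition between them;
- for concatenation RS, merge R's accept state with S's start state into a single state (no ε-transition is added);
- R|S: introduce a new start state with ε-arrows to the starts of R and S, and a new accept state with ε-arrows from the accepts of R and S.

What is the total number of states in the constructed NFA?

Bottom-up over the parse tree:
Each of the 4 symbol leaves contributes a 2-state fragment.
  0|1 = 6 states
  0(0|1)0 = 8 states

8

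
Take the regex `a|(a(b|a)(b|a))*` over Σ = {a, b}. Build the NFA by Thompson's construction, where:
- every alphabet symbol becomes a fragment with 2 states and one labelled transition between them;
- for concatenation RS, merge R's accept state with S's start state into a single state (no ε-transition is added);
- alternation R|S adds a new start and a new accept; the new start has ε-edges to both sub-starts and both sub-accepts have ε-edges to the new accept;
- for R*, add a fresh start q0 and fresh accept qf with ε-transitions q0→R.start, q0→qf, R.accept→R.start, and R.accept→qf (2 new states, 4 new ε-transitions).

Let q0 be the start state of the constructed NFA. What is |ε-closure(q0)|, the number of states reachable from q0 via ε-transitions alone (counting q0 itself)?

6

Work bottom-up. For each fragment F, track |ε-closure(F.start)| and whether F's accept lies in that closure (i.e. whether F accepts ε). A single-symbol fragment has closure size 1 and does not accept ε.
  b|a : new start ε-reaches every alternative's start; none of them accept ε, so the new accept is not reached: |closure| = 1 + 1 + 1 = 3
  b|a : |closure| = 1 + 1 + 1 = 3 (the new accept is not ε-reachable since no branch accepts ε)
  a(b|a)(b|a) : |closure| equals the left operand's closure size = 1 (its accept is not ε-reachable, so the closure stops there)
  (a(b|a)(b|a))* : |closure| = 1 (new start) + 1 (body) + 1 (new accept) = 3
  a|(a(b|a)(b|a))* : new start ε-reaches every alternative's start; at least one alternative accepts ε, so the union's new accept is reached too: |closure| = 1 + 1 + 3 + 1 = 6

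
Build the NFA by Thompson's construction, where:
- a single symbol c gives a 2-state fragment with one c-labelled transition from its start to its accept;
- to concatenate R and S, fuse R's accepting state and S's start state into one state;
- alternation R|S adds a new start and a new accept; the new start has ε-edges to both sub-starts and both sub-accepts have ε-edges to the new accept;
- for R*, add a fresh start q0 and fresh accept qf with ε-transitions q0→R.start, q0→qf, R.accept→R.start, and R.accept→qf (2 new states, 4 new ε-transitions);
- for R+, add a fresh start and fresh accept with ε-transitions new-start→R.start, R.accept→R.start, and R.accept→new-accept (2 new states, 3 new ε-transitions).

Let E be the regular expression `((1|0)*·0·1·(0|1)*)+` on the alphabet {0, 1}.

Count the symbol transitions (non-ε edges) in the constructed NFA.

Building bottom-up:
Each of the 6 symbol leaves contributes exactly 1 symbol transition.
  1|0 — 2 symbol transitions
  (1|0)* — 2 symbol transitions
  0|1 — 2 symbol transitions
  (0|1)* — 2 symbol transitions
  (1|0)*·0·1·(0|1)* — 6 symbol transitions
  ((1|0)*·0·1·(0|1)*)+ — 6 symbol transitions

6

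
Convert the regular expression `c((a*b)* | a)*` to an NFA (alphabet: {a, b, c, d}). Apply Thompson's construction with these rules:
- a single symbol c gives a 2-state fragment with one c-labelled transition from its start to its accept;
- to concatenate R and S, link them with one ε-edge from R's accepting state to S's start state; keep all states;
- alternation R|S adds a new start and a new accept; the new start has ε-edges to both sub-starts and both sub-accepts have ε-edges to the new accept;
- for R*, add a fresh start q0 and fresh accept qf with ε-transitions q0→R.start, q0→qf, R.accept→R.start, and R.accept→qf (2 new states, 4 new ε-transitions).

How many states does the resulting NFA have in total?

Recursing over subexpressions:
Each of the 4 symbol leaves contributes a 2-state fragment.
  a* = 4 states
  a*b = 6 states
  (a*b)* = 8 states
  (a*b)* | a = 12 states
  ((a*b)* | a)* = 14 states
  c((a*b)* | a)* = 16 states

16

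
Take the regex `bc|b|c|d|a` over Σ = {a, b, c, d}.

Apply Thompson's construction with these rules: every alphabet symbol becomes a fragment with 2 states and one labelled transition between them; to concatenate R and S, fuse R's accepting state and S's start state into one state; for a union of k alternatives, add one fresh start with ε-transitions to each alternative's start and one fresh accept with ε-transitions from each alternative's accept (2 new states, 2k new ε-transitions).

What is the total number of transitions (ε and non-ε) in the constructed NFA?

16

Building bottom-up:
Each of the 6 symbol leaves contributes 1 transition (1 symbol, 0 ε).
  bc → 2 transitions (2 symbol, 0 ε)
  bc|b|c|d|a → 16 transitions (6 symbol, 10 ε)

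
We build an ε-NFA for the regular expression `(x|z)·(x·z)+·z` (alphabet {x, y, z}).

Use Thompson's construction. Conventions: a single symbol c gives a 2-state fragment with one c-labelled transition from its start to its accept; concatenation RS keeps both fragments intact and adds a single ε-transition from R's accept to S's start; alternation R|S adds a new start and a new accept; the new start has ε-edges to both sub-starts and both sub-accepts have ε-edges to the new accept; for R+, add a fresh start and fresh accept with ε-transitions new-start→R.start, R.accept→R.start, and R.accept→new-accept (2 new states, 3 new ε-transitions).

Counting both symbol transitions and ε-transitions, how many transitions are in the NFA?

Recursing over subexpressions:
Each of the 5 symbol leaves contributes 1 transition (1 symbol, 0 ε).
  x|z → 6 transitions (2 symbol, 4 ε)
  x·z → 3 transitions (2 symbol, 1 ε)
  (x·z)+ → 6 transitions (2 symbol, 4 ε)
  (x|z)·(x·z)+·z → 15 transitions (5 symbol, 10 ε)

15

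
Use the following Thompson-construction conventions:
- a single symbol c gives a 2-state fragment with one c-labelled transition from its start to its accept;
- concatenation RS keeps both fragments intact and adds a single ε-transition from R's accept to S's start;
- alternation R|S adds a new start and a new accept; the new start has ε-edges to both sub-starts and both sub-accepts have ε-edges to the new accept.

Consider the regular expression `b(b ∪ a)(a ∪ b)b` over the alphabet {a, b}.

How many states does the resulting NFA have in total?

16

By structural recursion:
Each of the 6 symbol leaves contributes a 2-state fragment.
  b ∪ a → 6 states
  a ∪ b → 6 states
  b(b ∪ a)(a ∪ b)b → 16 states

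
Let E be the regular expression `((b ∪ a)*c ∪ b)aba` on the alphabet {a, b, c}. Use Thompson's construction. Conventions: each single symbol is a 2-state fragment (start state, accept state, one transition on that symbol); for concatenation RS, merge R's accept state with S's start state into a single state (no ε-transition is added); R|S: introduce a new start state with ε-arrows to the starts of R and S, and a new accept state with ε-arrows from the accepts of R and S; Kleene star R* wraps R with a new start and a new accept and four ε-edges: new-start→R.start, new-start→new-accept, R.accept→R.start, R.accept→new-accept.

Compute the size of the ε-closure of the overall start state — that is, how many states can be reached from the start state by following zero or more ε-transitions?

7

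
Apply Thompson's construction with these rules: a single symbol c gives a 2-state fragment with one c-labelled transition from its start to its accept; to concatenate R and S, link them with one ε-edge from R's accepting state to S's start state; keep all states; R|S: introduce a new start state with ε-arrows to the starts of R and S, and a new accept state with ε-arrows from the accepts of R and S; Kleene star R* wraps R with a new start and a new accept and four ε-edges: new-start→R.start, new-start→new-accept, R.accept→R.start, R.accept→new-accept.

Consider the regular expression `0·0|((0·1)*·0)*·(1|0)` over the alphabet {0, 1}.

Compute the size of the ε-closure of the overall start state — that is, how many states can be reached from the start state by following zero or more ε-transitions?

11

Let C(F) = |ε-closure(F.start)| within fragment F, and note whether F accepts ε. Symbol fragments have C = 1 and do not accept ε. Then:
  0·0 — |closure| equals the left operand's closure size = 1 (its accept is not ε-reachable, so the closure stops there)
  0·1 — |closure| equals the left operand's closure size = 1 (its accept is not ε-reachable, so the closure stops there)
  (0·1)* — the star's fresh start ε-reaches both the body's start and the fresh accept: |closure| = 2 + 1 = 3
  (0·1)*·0 — |closure| = 3 + 1 = 4 (closure spills across the concat boundary because the left factor accepts ε)
  ((0·1)*·0)* — new start has ε-edges to the inner start and to the new accept, so |closure| = 2 + 4 = 6
  1|0 — |closure| = 1 + 1 + 1 = 3 (the new accept is not ε-reachable since no branch accepts ε)
  ((0·1)*·0)*·(1|0) — |closure| = 6 + 3 = 9 (closure spills across the concat boundary because the left factor accepts ε)
  0·0|((0·1)*·0)*·(1|0) — new start ε-reaches every alternative's start; none of them accept ε, so the new accept is not reached: |closure| = 1 + 1 + 9 = 11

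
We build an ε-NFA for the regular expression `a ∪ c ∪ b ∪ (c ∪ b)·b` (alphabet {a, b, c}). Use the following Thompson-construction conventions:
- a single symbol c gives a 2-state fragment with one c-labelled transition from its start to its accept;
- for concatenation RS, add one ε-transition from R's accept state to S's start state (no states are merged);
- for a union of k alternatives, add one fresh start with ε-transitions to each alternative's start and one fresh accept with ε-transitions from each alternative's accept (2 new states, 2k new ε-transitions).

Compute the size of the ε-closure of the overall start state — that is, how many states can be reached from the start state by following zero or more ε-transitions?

7

Compute the ε-closure size of each fragment's start state recursively; a symbol fragment's start has no outgoing ε-edge, so its closure is just itself (size 1).
  c ∪ b : new start ε-reaches every alternative's start; none of them accept ε, so the new accept is not reached: C = 1 + 1 + 1 = 3
  (c ∪ b)·b : C equals the left operand's closure size = 3 (its accept is not ε-reachable, so the closure stops there)
  a ∪ c ∪ b ∪ (c ∪ b)·b : new start ε-reaches every alternative's start; none of them accept ε, so the new accept is not reached: C = 1 + 1 + 1 + 1 + 3 = 7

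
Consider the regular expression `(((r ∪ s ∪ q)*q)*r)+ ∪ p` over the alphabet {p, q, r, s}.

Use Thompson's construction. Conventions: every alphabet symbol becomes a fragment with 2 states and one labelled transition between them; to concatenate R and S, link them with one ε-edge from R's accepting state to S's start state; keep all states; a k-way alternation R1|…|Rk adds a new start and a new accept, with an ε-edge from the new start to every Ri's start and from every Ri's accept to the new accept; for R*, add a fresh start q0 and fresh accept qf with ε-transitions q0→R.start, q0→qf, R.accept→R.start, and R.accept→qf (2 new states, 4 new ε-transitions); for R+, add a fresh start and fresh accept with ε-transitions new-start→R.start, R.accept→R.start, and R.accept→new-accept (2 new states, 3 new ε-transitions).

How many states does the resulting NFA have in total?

22

Per subexpression:
Each of the 6 symbol leaves contributes a 2-state fragment.
  r ∪ s ∪ q = 8 states
  (r ∪ s ∪ q)* = 10 states
  (r ∪ s ∪ q)*q = 12 states
  ((r ∪ s ∪ q)*q)* = 14 states
  ((r ∪ s ∪ q)*q)*r = 16 states
  (((r ∪ s ∪ q)*q)*r)+ = 18 states
  (((r ∪ s ∪ q)*q)*r)+ ∪ p = 22 states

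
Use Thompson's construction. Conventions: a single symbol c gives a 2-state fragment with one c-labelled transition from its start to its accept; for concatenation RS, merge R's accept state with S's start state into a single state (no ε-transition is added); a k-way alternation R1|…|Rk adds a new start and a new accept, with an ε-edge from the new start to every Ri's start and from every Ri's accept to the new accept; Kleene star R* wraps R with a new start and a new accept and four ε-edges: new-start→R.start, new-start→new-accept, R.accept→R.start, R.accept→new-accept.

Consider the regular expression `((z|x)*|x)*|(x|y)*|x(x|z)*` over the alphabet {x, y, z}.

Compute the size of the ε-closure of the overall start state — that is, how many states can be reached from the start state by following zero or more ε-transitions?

Work bottom-up. For each fragment F, track |ε-closure(F.start)| and whether F's accept lies in that closure (i.e. whether F accepts ε). A single-symbol fragment has closure size 1 and does not accept ε.
  z|x → |closure| = 1 + 1 + 1 = 3 (the new accept is not ε-reachable since no branch accepts ε)
  (z|x)* → the star's fresh start ε-reaches both the body's start and the fresh accept: |closure| = 2 + 3 = 5
  (z|x)*|x → |closure| = 1 (new start) + (5 + 1) + 1 (new accept, since some branch ε-reaches its own accept) = 8
  ((z|x)*|x)* → new start has ε-edges to the inner start and to the new accept, so |closure| = 2 + 8 = 10
  x|y → new start ε-reaches every alternative's start; none of them accept ε, so the new accept is not reached: |closure| = 1 + 1 + 1 = 3
  (x|y)* → the star's fresh start ε-reaches both the body's start and the fresh accept: |closure| = 2 + 3 = 5
  x|z → new start ε-reaches every alternative's start; none of them accept ε, so the new accept is not reached: |closure| = 1 + 1 + 1 = 3
  (x|z)* → the star's fresh start ε-reaches both the body's start and the fresh accept: |closure| = 2 + 3 = 5
  x(x|z)* → |closure| equals the left operand's closure size = 1 (its accept is not ε-reachable, so the closure stops there)
  ((z|x)*|x)*|(x|y)*|x(x|z)* → |closure| = 1 (new start) + (10 + 5 + 1) + 1 (new accept, since some branch ε-reaches its own accept) = 18

18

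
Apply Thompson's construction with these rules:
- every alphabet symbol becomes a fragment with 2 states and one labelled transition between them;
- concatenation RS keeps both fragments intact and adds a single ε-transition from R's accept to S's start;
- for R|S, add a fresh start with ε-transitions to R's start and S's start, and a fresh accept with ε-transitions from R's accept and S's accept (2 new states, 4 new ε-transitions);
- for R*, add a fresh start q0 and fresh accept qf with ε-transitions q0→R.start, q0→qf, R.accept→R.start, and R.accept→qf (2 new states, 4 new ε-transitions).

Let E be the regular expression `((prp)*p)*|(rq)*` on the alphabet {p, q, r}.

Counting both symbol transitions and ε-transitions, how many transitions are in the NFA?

26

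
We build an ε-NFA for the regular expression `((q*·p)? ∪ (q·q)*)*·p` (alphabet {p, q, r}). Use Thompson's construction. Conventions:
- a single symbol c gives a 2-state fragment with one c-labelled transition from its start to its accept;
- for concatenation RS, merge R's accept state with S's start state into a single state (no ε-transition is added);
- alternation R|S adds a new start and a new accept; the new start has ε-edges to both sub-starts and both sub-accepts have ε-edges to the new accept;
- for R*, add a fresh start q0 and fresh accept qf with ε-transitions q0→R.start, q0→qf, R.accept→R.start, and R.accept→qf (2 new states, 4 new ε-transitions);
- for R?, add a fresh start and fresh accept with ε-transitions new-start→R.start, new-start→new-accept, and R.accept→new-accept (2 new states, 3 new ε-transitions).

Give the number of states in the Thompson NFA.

Bottom-up over the parse tree:
Each of the 5 symbol leaves contributes a 2-state fragment.
  q* → 4 states
  q*·p → 5 states
  (q*·p)? → 7 states
  q·q → 3 states
  (q·q)* → 5 states
  (q*·p)? ∪ (q·q)* → 14 states
  ((q*·p)? ∪ (q·q)*)* → 16 states
  ((q*·p)? ∪ (q·q)*)*·p → 17 states

17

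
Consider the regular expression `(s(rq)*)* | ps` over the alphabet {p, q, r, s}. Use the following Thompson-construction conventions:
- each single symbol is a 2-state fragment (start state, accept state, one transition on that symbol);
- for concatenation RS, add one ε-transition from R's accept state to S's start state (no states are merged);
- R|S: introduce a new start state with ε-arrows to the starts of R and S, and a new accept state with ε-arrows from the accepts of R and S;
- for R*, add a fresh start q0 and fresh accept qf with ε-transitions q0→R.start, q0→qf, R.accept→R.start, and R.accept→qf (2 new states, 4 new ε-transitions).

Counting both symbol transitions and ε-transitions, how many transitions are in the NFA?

20

By structural recursion:
Each of the 5 symbol leaves contributes 1 transition (1 symbol, 0 ε).
  rq = 3 transitions (2 symbol, 1 ε)
  (rq)* = 7 transitions (2 symbol, 5 ε)
  s(rq)* = 9 transitions (3 symbol, 6 ε)
  (s(rq)*)* = 13 transitions (3 symbol, 10 ε)
  ps = 3 transitions (2 symbol, 1 ε)
  (s(rq)*)* | ps = 20 transitions (5 symbol, 15 ε)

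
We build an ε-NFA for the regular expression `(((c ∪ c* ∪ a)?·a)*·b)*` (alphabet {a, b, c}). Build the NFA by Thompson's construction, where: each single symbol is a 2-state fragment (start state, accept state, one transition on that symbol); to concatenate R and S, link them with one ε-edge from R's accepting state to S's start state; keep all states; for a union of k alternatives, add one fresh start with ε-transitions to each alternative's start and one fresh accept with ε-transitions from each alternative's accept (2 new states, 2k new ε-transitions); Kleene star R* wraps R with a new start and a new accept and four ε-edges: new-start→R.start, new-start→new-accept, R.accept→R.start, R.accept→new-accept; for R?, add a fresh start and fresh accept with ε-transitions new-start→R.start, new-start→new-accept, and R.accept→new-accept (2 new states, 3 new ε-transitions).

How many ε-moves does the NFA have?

23

By structural recursion:
Each of the 5 symbol leaves contributes 0 ε-transitions.
  c* — 4 ε-transitions
  c ∪ c* ∪ a — 10 ε-transitions
  (c ∪ c* ∪ a)? — 13 ε-transitions
  (c ∪ c* ∪ a)?·a — 14 ε-transitions
  ((c ∪ c* ∪ a)?·a)* — 18 ε-transitions
  ((c ∪ c* ∪ a)?·a)*·b — 19 ε-transitions
  (((c ∪ c* ∪ a)?·a)*·b)* — 23 ε-transitions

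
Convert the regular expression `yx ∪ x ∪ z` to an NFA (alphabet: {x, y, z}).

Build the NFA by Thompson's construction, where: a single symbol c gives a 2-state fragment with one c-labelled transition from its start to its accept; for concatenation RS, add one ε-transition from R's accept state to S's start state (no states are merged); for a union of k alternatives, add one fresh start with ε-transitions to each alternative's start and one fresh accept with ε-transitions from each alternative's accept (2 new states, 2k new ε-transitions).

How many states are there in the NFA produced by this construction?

10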